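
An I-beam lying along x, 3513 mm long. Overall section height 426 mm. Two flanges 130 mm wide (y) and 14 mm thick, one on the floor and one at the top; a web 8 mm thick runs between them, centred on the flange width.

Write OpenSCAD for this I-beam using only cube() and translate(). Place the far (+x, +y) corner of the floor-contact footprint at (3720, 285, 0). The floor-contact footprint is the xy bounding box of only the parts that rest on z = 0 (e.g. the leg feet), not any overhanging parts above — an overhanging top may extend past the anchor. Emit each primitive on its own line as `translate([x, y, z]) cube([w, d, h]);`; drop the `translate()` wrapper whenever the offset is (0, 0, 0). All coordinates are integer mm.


translate([207, 155, 0]) cube([3513, 130, 14]);
translate([207, 216, 14]) cube([3513, 8, 398]);
translate([207, 155, 412]) cube([3513, 130, 14]);


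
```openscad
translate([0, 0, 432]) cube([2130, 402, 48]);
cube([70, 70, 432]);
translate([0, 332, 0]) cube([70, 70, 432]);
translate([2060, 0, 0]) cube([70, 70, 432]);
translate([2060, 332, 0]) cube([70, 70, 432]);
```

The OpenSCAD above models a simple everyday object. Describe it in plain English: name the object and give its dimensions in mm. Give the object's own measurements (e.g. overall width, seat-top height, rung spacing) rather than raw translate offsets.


A bench: a 2130×402 mm seat slab, 48 mm thick, top at z = 480 mm, on four 70×70 mm square legs flush with the seat corners and standing on z = 0.


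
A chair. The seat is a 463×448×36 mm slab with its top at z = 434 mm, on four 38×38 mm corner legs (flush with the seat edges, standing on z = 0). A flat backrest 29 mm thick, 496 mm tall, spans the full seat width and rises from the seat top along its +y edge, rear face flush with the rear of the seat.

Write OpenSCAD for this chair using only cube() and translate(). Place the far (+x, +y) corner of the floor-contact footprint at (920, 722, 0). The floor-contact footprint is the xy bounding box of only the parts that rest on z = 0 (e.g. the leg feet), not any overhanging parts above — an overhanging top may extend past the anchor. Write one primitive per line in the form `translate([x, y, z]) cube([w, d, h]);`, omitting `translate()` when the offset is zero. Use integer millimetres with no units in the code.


// leg_h = 434 - 36 = 398
translate([457, 274, 398]) cube([463, 448, 36]);
translate([457, 274, 0]) cube([38, 38, 398]);
translate([882, 274, 0]) cube([38, 38, 398]);
translate([457, 684, 0]) cube([38, 38, 398]);
translate([882, 684, 0]) cube([38, 38, 398]);
translate([457, 693, 434]) cube([463, 29, 496]);


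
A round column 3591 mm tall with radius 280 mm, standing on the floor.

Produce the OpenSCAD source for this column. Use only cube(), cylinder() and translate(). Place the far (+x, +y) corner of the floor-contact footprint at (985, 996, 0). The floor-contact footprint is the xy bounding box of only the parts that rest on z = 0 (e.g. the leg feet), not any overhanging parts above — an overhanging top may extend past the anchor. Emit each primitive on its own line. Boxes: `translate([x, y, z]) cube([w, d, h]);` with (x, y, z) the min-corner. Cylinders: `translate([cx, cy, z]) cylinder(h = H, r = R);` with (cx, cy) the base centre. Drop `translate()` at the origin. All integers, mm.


translate([705, 716, 0]) cylinder(h = 3591, r = 280);


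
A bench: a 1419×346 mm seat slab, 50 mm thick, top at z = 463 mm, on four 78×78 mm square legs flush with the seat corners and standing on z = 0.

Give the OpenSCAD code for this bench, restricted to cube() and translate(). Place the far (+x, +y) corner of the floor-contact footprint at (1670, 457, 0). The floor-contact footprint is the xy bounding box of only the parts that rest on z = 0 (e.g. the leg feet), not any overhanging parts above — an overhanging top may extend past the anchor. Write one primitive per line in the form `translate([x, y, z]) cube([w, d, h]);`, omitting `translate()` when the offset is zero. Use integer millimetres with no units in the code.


// leg_h = 463 − 50 = 413
translate([251, 111, 413]) cube([1419, 346, 50]);
translate([251, 111, 0]) cube([78, 78, 413]);
translate([251, 379, 0]) cube([78, 78, 413]);
translate([1592, 111, 0]) cube([78, 78, 413]);
translate([1592, 379, 0]) cube([78, 78, 413]);


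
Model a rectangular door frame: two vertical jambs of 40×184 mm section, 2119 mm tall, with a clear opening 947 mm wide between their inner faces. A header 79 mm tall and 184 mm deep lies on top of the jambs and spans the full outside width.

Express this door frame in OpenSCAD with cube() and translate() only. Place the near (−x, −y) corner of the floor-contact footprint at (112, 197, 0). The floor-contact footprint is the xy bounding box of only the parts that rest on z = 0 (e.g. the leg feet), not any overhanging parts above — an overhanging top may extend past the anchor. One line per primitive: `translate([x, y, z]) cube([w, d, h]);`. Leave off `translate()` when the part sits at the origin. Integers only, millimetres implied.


translate([112, 197, 0]) cube([40, 184, 2119]);
translate([1099, 197, 0]) cube([40, 184, 2119]);
translate([112, 197, 2119]) cube([1027, 184, 79]);


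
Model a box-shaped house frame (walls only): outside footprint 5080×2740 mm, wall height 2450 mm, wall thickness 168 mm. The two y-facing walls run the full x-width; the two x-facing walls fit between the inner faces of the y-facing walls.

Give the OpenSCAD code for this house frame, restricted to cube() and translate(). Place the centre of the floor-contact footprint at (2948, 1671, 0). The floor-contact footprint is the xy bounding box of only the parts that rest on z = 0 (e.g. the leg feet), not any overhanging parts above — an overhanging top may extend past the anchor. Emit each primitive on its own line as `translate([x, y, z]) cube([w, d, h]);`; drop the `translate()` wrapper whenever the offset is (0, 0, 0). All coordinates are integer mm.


translate([408, 301, 0]) cube([5080, 168, 2450]);
translate([408, 2873, 0]) cube([5080, 168, 2450]);
translate([408, 469, 0]) cube([168, 2404, 2450]);
translate([5320, 469, 0]) cube([168, 2404, 2450]);


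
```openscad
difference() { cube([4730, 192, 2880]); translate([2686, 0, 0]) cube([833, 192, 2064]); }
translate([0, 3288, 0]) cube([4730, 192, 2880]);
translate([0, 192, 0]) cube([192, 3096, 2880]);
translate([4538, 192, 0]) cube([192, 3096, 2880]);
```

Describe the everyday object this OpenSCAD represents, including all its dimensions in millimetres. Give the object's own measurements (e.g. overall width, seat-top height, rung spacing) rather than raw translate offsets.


A single room: four walls, each 2880 mm tall and 192 mm thick, enclosing an outside footprint 4730×3480 mm (x × y), no floor or roof. The front and back walls (−y and +y sides) run the full x-width; the side walls fit between their inner faces. A door opening 833 mm wide and 2064 mm tall is cut through the front wall from the floor up, its −x edge 2686 mm from the wall's −x end.


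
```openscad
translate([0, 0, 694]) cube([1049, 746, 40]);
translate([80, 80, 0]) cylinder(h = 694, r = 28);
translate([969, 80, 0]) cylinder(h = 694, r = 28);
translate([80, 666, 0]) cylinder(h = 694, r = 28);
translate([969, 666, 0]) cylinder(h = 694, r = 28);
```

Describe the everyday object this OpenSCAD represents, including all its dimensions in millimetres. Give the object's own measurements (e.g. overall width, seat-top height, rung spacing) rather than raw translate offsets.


A table: top 1049 mm (x) × 746 mm (y), 40 mm thick, upper face at z = 734 mm, on four round legs of 56 mm diameter, each leg's bounding box inset 52 mm from the nearest pair of top edges from z = 0 to the bottom of the top.


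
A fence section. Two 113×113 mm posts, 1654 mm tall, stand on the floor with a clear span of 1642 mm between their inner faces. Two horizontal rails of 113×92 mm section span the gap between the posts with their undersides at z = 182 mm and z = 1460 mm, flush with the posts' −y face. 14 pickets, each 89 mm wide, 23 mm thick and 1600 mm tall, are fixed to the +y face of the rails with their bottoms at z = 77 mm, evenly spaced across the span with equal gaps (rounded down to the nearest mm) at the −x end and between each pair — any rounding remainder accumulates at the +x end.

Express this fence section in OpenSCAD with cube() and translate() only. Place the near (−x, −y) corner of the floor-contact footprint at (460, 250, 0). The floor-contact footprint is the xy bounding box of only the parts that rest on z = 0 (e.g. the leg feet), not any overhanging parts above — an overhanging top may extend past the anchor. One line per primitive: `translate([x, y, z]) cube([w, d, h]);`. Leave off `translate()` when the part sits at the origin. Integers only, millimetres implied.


translate([460, 250, 0]) cube([113, 113, 1654]);
translate([2215, 250, 0]) cube([113, 113, 1654]);
translate([573, 250, 182]) cube([1642, 113, 92]);
translate([573, 250, 1460]) cube([1642, 113, 92]);
translate([599, 363, 77]) cube([89, 23, 1600]);
translate([714, 363, 77]) cube([89, 23, 1600]);
translate([829, 363, 77]) cube([89, 23, 1600]);
translate([944, 363, 77]) cube([89, 23, 1600]);
translate([1059, 363, 77]) cube([89, 23, 1600]);
translate([1174, 363, 77]) cube([89, 23, 1600]);
translate([1289, 363, 77]) cube([89, 23, 1600]);
translate([1404, 363, 77]) cube([89, 23, 1600]);
translate([1519, 363, 77]) cube([89, 23, 1600]);
translate([1634, 363, 77]) cube([89, 23, 1600]);
translate([1749, 363, 77]) cube([89, 23, 1600]);
translate([1864, 363, 77]) cube([89, 23, 1600]);
translate([1979, 363, 77]) cube([89, 23, 1600]);
translate([2094, 363, 77]) cube([89, 23, 1600]);


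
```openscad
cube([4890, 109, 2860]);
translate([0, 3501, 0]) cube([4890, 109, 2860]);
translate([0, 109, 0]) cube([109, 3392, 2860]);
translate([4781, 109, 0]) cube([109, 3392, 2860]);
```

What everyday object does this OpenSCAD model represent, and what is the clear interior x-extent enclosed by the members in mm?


A house (or room) frame. The interior width is 4672 mm.

Four 2860 mm walls enclosing a rectangle with no floor or roof — a room or house frame. Outside width is 4890 mm and wall thickness is 109 mm, so the interior width is 4890 − 2 × 109 = 4672 mm.


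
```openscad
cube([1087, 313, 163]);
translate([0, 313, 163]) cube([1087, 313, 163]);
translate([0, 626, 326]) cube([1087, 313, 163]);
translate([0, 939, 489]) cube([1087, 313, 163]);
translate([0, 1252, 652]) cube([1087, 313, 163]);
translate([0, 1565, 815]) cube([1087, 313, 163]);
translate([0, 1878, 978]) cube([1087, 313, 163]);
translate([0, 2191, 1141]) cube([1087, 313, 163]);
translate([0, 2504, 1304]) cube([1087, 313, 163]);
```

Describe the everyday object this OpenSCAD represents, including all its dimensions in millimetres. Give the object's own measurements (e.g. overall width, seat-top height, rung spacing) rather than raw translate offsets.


A straight staircase of 9 solid steps. Each step is 1087 mm wide (x), 313 mm deep (y, the going) and 163 mm tall (the rise). The first step rests on the floor; each subsequent step sits one going further in +y and one rise higher in +z, directly behind and above the previous step with no overlap.


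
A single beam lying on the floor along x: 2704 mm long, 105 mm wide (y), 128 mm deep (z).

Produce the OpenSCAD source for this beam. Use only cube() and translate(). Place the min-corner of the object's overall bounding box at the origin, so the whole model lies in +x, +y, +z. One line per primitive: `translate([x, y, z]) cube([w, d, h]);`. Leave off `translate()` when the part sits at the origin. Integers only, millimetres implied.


cube([2704, 105, 128]);


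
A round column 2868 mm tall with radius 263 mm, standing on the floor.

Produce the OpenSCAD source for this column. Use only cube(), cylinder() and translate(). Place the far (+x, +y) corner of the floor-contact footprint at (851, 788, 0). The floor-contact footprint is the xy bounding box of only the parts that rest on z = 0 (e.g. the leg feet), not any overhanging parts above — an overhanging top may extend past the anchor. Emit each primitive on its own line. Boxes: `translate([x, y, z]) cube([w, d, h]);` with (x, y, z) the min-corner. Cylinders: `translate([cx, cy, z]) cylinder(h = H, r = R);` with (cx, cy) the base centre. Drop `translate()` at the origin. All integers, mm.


translate([588, 525, 0]) cylinder(h = 2868, r = 263);


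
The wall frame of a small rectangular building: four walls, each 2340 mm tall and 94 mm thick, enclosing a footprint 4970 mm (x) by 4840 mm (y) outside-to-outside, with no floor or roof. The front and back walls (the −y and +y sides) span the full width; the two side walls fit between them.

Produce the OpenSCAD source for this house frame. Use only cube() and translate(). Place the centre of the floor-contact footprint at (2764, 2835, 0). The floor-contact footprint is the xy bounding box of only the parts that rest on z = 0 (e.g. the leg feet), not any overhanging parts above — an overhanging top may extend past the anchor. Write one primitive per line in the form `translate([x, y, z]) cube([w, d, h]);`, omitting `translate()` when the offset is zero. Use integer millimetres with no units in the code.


translate([279, 415, 0]) cube([4970, 94, 2340]);
translate([279, 5161, 0]) cube([4970, 94, 2340]);
translate([279, 509, 0]) cube([94, 4652, 2340]);
translate([5155, 509, 0]) cube([94, 4652, 2340]);


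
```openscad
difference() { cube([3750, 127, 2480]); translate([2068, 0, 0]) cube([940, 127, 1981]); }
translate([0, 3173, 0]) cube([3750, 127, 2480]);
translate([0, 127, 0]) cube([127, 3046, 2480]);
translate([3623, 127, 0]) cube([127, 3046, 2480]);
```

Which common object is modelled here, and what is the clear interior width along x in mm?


A single room. The interior width is 3496 mm.

Four walls enclosing a rectangle with a door in the front wall — a room. Outside width 3750 minus two 127 mm walls gives 3496 mm.


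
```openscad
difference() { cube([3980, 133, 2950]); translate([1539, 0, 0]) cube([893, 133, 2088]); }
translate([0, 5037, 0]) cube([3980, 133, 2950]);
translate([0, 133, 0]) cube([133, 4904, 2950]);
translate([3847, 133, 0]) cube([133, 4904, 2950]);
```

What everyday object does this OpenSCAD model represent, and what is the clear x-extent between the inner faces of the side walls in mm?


A single room. The interior width is 3714 mm.

Four walls enclosing a rectangle with a door in the front wall — a room. Outside width 3980 minus two 133 mm walls gives 3714 mm.


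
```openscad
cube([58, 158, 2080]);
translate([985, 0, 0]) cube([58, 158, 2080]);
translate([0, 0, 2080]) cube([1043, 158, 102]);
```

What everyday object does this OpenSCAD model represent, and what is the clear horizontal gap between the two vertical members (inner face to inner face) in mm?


A door frame. The clear opening width is 927 mm.

Two 2080 mm tall posts with a header on top — a door frame. The left jamb is 58 mm wide at x = 0; the right jamb starts at x = 985. The clear opening is 985 − 58 = 927 mm.


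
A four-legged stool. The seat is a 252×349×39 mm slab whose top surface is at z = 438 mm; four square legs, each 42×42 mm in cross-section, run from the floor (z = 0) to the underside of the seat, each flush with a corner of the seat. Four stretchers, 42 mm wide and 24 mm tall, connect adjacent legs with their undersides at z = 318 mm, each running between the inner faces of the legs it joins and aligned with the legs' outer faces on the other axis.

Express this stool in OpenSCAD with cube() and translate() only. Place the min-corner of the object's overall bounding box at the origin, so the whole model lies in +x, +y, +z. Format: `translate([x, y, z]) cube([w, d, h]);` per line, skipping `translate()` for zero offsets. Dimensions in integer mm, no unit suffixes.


// leg_h = 438 - 39 = 399
// stretcher span = 252 - 2*42 = 168
translate([0, 0, 399]) cube([252, 349, 39]);
cube([42, 42, 399]);
translate([210, 0, 0]) cube([42, 42, 399]);
translate([0, 307, 0]) cube([42, 42, 399]);
translate([210, 307, 0]) cube([42, 42, 399]);
translate([42, 0, 318]) cube([168, 42, 24]);
translate([42, 307, 318]) cube([168, 42, 24]);
translate([0, 42, 318]) cube([42, 265, 24]);
translate([210, 42, 318]) cube([42, 265, 24]);


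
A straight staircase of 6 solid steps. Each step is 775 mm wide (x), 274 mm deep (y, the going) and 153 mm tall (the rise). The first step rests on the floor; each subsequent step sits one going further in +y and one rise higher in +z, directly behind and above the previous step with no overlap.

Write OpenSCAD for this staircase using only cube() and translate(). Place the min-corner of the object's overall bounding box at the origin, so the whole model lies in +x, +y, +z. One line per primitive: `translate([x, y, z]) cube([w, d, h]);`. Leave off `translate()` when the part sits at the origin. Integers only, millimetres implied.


cube([775, 274, 153]);
translate([0, 274, 153]) cube([775, 274, 153]);
translate([0, 548, 306]) cube([775, 274, 153]);
translate([0, 822, 459]) cube([775, 274, 153]);
translate([0, 1096, 612]) cube([775, 274, 153]);
translate([0, 1370, 765]) cube([775, 274, 153]);


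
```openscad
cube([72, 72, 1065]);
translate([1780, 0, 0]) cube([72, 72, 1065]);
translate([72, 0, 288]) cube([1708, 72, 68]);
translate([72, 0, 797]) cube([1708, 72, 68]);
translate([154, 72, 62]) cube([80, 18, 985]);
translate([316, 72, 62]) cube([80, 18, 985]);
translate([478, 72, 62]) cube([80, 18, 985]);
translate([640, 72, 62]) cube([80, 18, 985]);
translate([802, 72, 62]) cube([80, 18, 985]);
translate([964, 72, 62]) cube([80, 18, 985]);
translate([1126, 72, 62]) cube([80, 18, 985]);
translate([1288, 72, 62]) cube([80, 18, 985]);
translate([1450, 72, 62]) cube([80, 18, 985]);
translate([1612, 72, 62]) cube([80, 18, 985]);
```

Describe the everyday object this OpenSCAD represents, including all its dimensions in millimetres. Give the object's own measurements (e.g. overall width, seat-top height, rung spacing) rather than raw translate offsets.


A fence section. Two 72×72 mm posts, 1065 mm tall, stand on the floor with a clear span of 1708 mm between their inner faces. Two horizontal rails of 72×68 mm section span the gap between the posts with their undersides at z = 288 mm and z = 797 mm, flush with the posts' −y face. 10 pickets, each 80 mm wide, 18 mm thick and 985 mm tall, are fixed to the +y face of the rails with their bottoms at z = 62 mm, spaced across the span with a 82 mm gap after the −x post and between neighbouring pickets, with 88 mm left before the +x post.


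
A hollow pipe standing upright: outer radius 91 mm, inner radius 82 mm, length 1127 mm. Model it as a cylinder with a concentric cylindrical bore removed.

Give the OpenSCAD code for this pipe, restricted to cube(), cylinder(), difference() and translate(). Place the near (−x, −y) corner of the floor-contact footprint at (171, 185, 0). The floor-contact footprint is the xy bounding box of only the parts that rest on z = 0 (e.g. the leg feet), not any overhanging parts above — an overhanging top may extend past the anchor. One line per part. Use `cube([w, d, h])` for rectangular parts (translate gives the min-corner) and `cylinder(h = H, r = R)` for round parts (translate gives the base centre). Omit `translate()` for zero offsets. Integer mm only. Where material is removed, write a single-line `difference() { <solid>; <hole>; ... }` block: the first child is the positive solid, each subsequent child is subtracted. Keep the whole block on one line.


difference() { translate([262, 276, 0]) cylinder(h = 1127, r = 91); translate([262, 276, 0]) cylinder(h = 1127, r = 82); }


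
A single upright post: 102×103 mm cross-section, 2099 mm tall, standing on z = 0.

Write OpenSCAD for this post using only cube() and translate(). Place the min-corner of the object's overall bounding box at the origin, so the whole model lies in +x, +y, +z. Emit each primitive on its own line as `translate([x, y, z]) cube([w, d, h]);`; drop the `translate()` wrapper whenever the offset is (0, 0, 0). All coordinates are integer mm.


cube([102, 103, 2099]);


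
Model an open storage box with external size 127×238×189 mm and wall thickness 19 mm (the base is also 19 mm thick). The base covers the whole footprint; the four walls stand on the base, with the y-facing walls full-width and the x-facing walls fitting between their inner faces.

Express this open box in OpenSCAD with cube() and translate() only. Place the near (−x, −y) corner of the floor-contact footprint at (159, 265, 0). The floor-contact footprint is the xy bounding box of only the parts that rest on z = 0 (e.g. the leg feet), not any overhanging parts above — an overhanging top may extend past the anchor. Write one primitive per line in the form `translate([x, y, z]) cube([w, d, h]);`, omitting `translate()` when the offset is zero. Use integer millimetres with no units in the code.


translate([159, 265, 0]) cube([127, 238, 19]);
translate([159, 265, 19]) cube([127, 19, 170]);
translate([159, 484, 19]) cube([127, 19, 170]);
translate([159, 284, 19]) cube([19, 200, 170]);
translate([267, 284, 19]) cube([19, 200, 170]);


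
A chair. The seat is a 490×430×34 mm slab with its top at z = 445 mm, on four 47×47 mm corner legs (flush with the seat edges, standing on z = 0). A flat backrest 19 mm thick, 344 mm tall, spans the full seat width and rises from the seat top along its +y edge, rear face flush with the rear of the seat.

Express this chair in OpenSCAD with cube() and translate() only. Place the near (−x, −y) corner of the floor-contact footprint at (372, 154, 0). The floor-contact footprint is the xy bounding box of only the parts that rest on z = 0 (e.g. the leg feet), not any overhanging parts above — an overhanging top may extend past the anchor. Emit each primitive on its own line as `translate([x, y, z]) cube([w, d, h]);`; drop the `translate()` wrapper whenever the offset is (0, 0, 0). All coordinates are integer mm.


translate([372, 154, 411]) cube([490, 430, 34]);
translate([372, 154, 0]) cube([47, 47, 411]);
translate([815, 154, 0]) cube([47, 47, 411]);
translate([372, 537, 0]) cube([47, 47, 411]);
translate([815, 537, 0]) cube([47, 47, 411]);
translate([372, 565, 445]) cube([490, 19, 344]);


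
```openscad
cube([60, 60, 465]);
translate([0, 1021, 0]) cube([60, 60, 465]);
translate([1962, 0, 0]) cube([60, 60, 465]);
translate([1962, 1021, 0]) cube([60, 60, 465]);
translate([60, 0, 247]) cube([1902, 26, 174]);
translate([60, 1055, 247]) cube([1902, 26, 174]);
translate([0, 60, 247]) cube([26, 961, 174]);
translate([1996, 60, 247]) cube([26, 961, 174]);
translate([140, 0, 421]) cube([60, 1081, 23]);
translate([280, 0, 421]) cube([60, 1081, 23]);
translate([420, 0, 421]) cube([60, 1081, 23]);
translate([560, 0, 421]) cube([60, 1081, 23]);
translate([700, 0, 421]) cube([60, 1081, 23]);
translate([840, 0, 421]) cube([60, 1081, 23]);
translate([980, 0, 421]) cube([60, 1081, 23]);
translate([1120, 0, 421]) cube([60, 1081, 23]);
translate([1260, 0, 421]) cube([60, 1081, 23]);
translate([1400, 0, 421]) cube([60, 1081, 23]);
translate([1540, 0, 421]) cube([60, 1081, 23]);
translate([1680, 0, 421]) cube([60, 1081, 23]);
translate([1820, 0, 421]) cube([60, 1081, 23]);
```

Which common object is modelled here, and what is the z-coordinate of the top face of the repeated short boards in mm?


A bed frame. The slat-top height is 444 mm.

Four posts, four rails, and a row of slats — a bed frame. Slats sit on the rails at z = 247 + 174 = 421; with slat thickness 23, the top is 444 mm.


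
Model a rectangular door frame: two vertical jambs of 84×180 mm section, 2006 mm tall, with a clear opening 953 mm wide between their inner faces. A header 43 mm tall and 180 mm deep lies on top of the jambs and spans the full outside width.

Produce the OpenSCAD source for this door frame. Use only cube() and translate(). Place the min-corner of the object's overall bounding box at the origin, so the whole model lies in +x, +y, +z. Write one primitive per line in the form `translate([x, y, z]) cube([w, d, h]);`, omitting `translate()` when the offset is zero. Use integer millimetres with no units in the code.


cube([84, 180, 2006]);
translate([1037, 0, 0]) cube([84, 180, 2006]);
translate([0, 0, 2006]) cube([1121, 180, 43]);


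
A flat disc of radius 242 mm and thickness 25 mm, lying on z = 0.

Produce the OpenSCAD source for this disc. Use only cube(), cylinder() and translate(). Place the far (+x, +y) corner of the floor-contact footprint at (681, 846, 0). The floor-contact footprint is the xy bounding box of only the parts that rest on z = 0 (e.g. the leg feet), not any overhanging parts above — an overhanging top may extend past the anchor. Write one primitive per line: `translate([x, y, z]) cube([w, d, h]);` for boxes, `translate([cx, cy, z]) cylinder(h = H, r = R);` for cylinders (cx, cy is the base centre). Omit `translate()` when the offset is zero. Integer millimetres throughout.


translate([439, 604, 0]) cylinder(h = 25, r = 242);


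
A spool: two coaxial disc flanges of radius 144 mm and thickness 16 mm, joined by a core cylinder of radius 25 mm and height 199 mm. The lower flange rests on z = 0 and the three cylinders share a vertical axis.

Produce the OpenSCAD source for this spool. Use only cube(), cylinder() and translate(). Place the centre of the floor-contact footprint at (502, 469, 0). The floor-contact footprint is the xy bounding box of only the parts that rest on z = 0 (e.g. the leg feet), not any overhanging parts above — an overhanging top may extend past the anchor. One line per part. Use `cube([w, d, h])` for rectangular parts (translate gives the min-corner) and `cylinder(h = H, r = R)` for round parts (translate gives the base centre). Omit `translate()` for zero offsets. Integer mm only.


translate([502, 469, 0]) cylinder(h = 16, r = 144);
translate([502, 469, 16]) cylinder(h = 199, r = 25);
translate([502, 469, 215]) cylinder(h = 16, r = 144);


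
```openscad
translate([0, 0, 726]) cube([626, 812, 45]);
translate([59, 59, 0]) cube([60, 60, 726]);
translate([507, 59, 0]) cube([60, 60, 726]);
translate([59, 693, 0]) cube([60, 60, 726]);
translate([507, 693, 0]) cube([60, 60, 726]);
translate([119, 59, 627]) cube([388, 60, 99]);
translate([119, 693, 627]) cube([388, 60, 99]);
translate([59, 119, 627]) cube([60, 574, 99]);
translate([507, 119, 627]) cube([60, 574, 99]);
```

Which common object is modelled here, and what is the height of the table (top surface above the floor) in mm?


A table. The table height is 771 mm.

A 626×812×45 slab sits at z = 726 on four 60 mm square posts — a table. The top surface is at 726 + 45 = 771 mm.


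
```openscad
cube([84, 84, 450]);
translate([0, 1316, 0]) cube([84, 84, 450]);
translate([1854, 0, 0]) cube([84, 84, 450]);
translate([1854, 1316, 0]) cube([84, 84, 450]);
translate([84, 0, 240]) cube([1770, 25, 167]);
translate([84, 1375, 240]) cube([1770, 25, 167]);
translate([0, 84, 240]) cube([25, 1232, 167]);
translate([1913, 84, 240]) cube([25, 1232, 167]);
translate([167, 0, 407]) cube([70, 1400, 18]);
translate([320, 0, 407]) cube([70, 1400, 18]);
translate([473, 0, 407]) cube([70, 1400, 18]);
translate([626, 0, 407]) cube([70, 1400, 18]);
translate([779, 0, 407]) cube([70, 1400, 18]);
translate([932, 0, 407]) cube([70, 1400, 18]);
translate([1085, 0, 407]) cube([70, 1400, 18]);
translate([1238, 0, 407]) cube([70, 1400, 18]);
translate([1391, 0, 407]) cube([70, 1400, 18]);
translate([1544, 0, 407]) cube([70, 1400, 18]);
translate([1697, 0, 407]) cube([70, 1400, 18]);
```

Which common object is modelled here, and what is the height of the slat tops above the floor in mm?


A bed frame. The slat-top height is 425 mm.

Four posts, four rails, and a row of slats — a bed frame. Slats sit on the rails at z = 240 + 167 = 407; with slat thickness 18, the top is 425 mm.


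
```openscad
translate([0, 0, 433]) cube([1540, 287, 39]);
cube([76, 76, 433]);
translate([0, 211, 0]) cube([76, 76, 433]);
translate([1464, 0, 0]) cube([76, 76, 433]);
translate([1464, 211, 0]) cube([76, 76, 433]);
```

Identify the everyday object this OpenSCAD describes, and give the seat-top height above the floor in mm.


A bench. The seat-top height is 472 mm.

A long slab on four corner posts — a bench. The slab sits at z = 433 with thickness 39, so the top is 433 + 39 = 472 mm.


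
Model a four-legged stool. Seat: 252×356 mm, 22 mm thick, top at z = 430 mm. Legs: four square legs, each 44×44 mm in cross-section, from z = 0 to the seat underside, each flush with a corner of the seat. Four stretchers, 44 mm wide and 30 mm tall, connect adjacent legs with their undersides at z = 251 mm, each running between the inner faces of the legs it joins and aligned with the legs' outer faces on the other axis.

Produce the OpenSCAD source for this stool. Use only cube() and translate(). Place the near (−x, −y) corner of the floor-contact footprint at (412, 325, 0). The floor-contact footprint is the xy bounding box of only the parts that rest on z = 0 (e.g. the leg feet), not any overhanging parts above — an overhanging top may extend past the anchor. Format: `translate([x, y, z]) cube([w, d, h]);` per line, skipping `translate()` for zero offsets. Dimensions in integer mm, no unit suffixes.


translate([412, 325, 408]) cube([252, 356, 22]);
translate([412, 325, 0]) cube([44, 44, 408]);
translate([620, 325, 0]) cube([44, 44, 408]);
translate([412, 637, 0]) cube([44, 44, 408]);
translate([620, 637, 0]) cube([44, 44, 408]);
translate([456, 325, 251]) cube([164, 44, 30]);
translate([456, 637, 251]) cube([164, 44, 30]);
translate([412, 369, 251]) cube([44, 268, 30]);
translate([620, 369, 251]) cube([44, 268, 30]);


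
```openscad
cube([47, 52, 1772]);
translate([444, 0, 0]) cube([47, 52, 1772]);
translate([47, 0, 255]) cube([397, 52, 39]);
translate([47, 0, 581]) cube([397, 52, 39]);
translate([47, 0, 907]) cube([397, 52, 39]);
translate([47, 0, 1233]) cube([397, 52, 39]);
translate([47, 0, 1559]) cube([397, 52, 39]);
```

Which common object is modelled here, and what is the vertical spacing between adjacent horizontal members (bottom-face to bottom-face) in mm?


A ladder. The rung spacing is 326 mm.

Two tall 47×52 posts with 5 short bars between them — a ladder. Adjacent rungs sit at z = 255 and z = 581, so the spacing is 581 − 255 = 326 mm.


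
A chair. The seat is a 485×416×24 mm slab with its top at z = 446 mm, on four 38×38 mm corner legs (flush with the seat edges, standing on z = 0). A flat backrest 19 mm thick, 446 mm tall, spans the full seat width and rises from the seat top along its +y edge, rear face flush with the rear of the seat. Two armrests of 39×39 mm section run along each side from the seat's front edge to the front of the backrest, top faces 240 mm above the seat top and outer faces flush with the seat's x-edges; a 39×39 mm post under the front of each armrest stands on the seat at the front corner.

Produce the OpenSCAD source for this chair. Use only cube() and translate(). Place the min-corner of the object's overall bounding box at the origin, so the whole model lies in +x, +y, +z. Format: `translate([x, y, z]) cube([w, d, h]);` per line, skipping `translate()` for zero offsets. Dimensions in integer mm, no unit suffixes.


translate([0, 0, 422]) cube([485, 416, 24]);
cube([38, 38, 422]);
translate([447, 0, 0]) cube([38, 38, 422]);
translate([0, 378, 0]) cube([38, 38, 422]);
translate([447, 378, 0]) cube([38, 38, 422]);
translate([0, 397, 446]) cube([485, 19, 446]);
translate([0, 0, 647]) cube([39, 397, 39]);
translate([446, 0, 647]) cube([39, 397, 39]);
translate([0, 0, 446]) cube([39, 39, 201]);
translate([446, 0, 446]) cube([39, 39, 201]);


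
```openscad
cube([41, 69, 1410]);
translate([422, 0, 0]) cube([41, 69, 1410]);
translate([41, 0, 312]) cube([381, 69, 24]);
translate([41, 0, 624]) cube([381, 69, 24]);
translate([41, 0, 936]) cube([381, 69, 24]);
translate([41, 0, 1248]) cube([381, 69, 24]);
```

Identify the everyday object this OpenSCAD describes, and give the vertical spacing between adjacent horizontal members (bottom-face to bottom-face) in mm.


A ladder. The rung spacing is 312 mm.

Two tall 41×69 posts with 4 short bars between them — a ladder. Adjacent rungs sit at z = 312 and z = 624, so the spacing is 624 − 312 = 312 mm.


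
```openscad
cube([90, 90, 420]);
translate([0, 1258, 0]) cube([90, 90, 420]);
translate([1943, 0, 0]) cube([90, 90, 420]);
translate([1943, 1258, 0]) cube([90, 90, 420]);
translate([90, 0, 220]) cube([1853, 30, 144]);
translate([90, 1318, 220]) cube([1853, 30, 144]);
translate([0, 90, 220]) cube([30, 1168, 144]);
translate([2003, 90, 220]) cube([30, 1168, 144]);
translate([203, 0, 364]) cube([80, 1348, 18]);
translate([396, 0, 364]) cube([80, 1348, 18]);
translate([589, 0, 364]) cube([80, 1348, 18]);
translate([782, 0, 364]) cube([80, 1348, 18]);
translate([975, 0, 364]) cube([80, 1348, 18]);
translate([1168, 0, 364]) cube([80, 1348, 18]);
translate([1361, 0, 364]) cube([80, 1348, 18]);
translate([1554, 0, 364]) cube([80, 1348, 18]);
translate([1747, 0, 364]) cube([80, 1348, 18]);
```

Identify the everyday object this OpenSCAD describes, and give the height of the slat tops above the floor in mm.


A bed frame. The slat-top height is 382 mm.

Four posts, four rails, and a row of slats — a bed frame. Slats sit on the rails at z = 220 + 144 = 364; with slat thickness 18, the top is 382 mm.


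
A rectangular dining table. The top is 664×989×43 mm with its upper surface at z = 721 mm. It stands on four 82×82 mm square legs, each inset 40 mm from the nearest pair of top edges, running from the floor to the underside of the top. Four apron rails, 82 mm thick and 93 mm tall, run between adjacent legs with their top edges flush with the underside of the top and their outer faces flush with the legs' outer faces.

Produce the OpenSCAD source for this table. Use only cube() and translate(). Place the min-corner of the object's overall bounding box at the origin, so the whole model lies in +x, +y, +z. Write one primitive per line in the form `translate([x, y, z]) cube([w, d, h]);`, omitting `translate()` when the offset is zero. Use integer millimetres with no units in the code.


translate([0, 0, 678]) cube([664, 989, 43]);
translate([40, 40, 0]) cube([82, 82, 678]);
translate([542, 40, 0]) cube([82, 82, 678]);
translate([40, 867, 0]) cube([82, 82, 678]);
translate([542, 867, 0]) cube([82, 82, 678]);
translate([122, 40, 585]) cube([420, 82, 93]);
translate([122, 867, 585]) cube([420, 82, 93]);
translate([40, 122, 585]) cube([82, 745, 93]);
translate([542, 122, 585]) cube([82, 745, 93]);


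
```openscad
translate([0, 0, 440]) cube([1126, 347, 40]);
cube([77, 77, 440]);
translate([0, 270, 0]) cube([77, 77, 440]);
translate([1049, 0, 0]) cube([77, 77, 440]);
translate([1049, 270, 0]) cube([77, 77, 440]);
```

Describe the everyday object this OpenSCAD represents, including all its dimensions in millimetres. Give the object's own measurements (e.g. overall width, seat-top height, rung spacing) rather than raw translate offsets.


A bench: a 1126×347 mm seat slab, 40 mm thick, top at z = 480 mm, on four 77×77 mm square legs flush with the seat corners and standing on z = 0.


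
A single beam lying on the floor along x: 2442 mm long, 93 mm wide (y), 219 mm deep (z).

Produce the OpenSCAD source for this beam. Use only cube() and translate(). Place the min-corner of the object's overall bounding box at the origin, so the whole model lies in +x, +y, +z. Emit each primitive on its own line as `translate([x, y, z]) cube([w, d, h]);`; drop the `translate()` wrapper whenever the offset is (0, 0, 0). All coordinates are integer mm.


cube([2442, 93, 219]);


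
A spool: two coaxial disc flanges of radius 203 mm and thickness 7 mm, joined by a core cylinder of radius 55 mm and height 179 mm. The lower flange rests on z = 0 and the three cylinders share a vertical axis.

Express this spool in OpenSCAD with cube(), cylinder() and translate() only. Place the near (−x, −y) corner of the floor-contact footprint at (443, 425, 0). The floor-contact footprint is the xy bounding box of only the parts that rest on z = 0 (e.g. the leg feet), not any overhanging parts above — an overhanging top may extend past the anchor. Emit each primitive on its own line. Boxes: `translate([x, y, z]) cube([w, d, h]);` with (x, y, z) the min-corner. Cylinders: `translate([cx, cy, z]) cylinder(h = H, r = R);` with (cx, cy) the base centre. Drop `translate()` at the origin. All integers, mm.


translate([646, 628, 0]) cylinder(h = 7, r = 203);
translate([646, 628, 7]) cylinder(h = 179, r = 55);
translate([646, 628, 186]) cylinder(h = 7, r = 203);


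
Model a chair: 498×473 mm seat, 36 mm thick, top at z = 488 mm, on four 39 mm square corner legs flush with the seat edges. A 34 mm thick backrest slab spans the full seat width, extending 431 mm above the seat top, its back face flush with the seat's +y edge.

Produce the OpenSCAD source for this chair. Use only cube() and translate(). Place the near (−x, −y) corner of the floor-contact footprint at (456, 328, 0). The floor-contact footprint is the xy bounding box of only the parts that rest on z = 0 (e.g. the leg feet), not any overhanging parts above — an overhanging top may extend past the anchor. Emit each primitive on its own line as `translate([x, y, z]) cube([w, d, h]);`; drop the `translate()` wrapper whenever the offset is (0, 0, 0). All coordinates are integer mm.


translate([456, 328, 452]) cube([498, 473, 36]);
translate([456, 328, 0]) cube([39, 39, 452]);
translate([915, 328, 0]) cube([39, 39, 452]);
translate([456, 762, 0]) cube([39, 39, 452]);
translate([915, 762, 0]) cube([39, 39, 452]);
translate([456, 767, 488]) cube([498, 34, 431]);


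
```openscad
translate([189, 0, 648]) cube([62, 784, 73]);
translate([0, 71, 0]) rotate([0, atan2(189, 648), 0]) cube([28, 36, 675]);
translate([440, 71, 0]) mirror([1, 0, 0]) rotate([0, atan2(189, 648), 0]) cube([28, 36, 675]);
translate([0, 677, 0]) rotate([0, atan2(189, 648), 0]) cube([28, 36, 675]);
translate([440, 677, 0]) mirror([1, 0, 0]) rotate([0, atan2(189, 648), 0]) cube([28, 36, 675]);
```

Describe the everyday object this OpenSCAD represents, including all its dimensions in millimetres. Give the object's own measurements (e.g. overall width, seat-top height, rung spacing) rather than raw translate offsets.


A sawhorse. A 62×784×73 mm beam (x, y, z) sits on two A-frame leg pairs. Each pair is two raked legs of 28×36 mm section (36 mm along y) splaying symmetrically in x. Each leg rises 648 mm vertically over 189 mm of horizontal reach and is 675 mm long along its own axis. Every leg's outer bottom edge rests on the floor and its outer top edge meets a bottom edge of the beam — the left legs (tilting toward +x) meet the beam's −x bottom edge, the right legs (their mirror images, tilting toward −x) meet its +x bottom edge — so the leg tops tuck under the beam, the beam's underside is 648 mm above the floor, and the feet are 440 mm apart outside-to-outside with the beam centred between them. The two leg pairs are set in 71 mm from either end of the beam.


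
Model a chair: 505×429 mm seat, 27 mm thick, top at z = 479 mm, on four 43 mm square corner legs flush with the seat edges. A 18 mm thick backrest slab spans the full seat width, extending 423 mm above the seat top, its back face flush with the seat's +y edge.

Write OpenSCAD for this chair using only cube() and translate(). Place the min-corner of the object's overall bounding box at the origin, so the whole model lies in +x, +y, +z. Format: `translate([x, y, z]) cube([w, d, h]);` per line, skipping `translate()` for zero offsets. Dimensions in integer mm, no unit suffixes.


translate([0, 0, 452]) cube([505, 429, 27]);
cube([43, 43, 452]);
translate([462, 0, 0]) cube([43, 43, 452]);
translate([0, 386, 0]) cube([43, 43, 452]);
translate([462, 386, 0]) cube([43, 43, 452]);
translate([0, 411, 479]) cube([505, 18, 423]);


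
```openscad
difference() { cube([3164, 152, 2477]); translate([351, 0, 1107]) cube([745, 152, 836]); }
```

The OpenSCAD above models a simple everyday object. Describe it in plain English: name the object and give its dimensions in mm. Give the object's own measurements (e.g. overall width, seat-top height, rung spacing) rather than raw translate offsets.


A wall 3164 mm long (x), 152 mm thick (y), 2477 mm tall, with a rectangular window opening cut through it. The opening is 745 mm wide and 836 mm tall; its sill is at z = 1107 mm and its near (−x) edge is 351 mm from the wall's −x end. The opening passes through the full wall thickness.
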